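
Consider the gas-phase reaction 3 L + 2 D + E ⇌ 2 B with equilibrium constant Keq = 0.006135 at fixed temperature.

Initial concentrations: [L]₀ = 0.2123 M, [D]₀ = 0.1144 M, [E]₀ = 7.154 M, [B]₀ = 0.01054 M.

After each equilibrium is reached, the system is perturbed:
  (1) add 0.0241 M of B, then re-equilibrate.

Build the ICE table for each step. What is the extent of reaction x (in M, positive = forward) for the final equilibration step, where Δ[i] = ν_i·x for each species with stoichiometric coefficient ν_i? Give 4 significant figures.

Q₀ = 0.124 vs Keq = 0.006135 ⇒ Q>K, reverse
Step 1:
                    L           D           E           B
  init         0.2123      0.1144       7.154     0.01054
  Δ           0.01174    0.007824    0.003912   -0.007824
  eq            0.224      0.1222       7.158    0.002716
  solve Keq expr → x = -0.003912; check Q = 0.006135
Then add 0.0241 M of B.
Step 2:
                    L           D           E           B
  init          0.224      0.1222       7.158     0.02682
  Δ           0.03423     0.02282     0.01141    -0.02282
  eq           0.2583       0.145       7.169    0.003993
  solve Keq expr → x = -0.01141; check Q = 0.006135

x = -0.01141 M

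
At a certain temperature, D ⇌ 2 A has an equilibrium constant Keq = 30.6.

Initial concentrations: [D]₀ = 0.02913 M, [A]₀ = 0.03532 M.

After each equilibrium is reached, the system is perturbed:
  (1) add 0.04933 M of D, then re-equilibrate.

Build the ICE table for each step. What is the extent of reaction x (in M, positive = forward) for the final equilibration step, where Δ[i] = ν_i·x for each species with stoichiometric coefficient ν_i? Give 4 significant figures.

x = 0.04843 M

Q₀ = 0.04283 vs Keq = 30.6 ⇒ Q<K, forward
Step 1:
                   D          A
  Initial    0.02913    0.03532
  Change    -0.02885    0.05769
  Equil   2.8274e-04    0.09301
  solve Keq expr → x = 0.02885; check Q = 30.6
Then add 0.04933 M of D.
Step 2:
                   D          A
  Initial    0.04961    0.09301
  Change    -0.04843    0.09687
  Equil     0.001178     0.1899
  solve Keq expr → x = 0.04843; check Q = 30.6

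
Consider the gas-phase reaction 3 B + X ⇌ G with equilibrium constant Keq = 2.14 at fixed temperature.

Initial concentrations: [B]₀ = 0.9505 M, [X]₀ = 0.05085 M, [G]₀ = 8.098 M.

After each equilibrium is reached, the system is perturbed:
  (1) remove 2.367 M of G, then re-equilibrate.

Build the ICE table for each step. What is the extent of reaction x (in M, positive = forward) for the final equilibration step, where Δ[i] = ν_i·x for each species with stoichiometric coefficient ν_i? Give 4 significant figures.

x = 0.05015 M

Q₀ = 185.5 vs Keq = 2.14 ⇒ Q>K, reverse
Step 1:
                   B          X          G
  init        0.9505    0.05085      8.098
  Δ            1.102     0.3672    -0.3672
  eq           2.052      0.418      7.731
  solve Keq expr → x = -0.3672; check Q = 2.14
Then remove 2.367 M of G.
Step 2:
                   B          X          G
  init         2.052      0.418      5.364
  Δ          -0.1505   -0.05015    0.05015
  eq           1.902     0.3679      5.414
  solve Keq expr → x = 0.05015; check Q = 2.14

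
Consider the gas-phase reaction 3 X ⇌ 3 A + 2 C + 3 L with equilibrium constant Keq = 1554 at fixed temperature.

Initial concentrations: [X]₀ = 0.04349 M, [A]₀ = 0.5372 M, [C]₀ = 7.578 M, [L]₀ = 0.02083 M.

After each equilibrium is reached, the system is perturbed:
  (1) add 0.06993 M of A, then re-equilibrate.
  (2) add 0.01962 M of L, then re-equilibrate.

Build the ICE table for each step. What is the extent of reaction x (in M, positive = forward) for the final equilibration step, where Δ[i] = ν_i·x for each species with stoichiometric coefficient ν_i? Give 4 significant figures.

x = -0.001128 M

Q₀ = 0.9782 vs Keq = 1554 ⇒ Q<K, forward
Step 1:
                    X           A           C           L
  I           0.04349      0.5372       7.578     0.02083
  C           -0.0332      0.0332     0.02214      0.0332
  E           0.01029      0.5704         7.6     0.05403
  solve Keq expr → x = 0.01107; check Q = 1554
Then add 0.06993 M of A.
Step 2:
                    X           A           C           L
  I           0.01029      0.6403         7.6     0.05403
  C          0.001024   -0.001024 -6.8235e-04   -0.001024
  E           0.01131      0.6393       7.599     0.05301
  solve Keq expr → x = -3.4118e-04; check Q = 1554
Then add 0.01962 M of L.
Step 3:
                    X           A           C           L
  I           0.01131      0.6393       7.599     0.07263
  C          0.003383   -0.003383   -0.002255   -0.003383
  E           0.01469      0.6359       7.597     0.06925
  solve Keq expr → x = -0.001128; check Q = 1554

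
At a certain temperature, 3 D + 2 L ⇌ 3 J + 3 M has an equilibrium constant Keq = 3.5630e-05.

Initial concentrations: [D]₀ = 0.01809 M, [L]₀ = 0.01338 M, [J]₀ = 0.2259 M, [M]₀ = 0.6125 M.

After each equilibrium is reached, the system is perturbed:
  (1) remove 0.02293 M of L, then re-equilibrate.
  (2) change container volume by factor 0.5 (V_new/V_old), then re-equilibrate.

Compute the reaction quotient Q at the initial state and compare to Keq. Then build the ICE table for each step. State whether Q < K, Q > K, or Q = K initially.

Q₀ = 2.4994e+06 vs Keq = 3.5630e-05 ⇒ Q>K, reverse
Step 1:
                  D         L         J         M
  init      0.01809   0.01338    0.2259    0.6125
  Δ            0.22    0.1467     -0.22     -0.22
  eq         0.2381    0.1601  0.005885    0.3925
  solve Keq expr → x = -0.07334; check Q = 3.5630e-05
Then remove 0.02293 M of L.
Step 2:
                  D         L         J         M
  init       0.2381    0.1371  0.005885    0.3925
  Δ       5.4732e-04 3.6488e-04 -5.4732e-04 -5.4732e-04
  eq         0.2387    0.1375  0.005338    0.3919
  solve Keq expr → x = -1.8244e-04; check Q = 3.5630e-05
Then change container volume by factor 0.5 (V_new/V_old).
Step 3:
                  D         L         J         M
  init       0.4773     0.275   0.01068    0.7839
  Δ        0.002113  0.001408 -0.002113 -0.002113
  eq         0.4794    0.2764  0.008562    0.7818
  solve Keq expr → x = -7.0421e-04; check Q = 3.5630e-05

Q₀ = 2.4994e+06; Q > K (proceeds reverse)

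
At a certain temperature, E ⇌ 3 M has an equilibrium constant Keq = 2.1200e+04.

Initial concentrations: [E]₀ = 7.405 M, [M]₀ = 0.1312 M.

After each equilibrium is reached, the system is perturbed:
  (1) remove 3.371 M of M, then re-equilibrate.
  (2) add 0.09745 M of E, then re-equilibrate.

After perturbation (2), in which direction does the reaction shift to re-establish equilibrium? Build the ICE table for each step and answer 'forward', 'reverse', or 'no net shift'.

Direction: forward

Q₀ = 3.0498e-04 vs Keq = 2.1200e+04 ⇒ Q<K, forward
Step 1:
                   E          M
  init         7.405     0.1312
  Δ           -6.966       20.9
  eq          0.4387      21.03
  solve Keq expr → x = 6.966; check Q = 2.1200e+04
Then remove 3.371 M of M.
Step 2:
                   E          M
  init        0.4387      17.66
  Δ          -0.1575     0.4726
  eq          0.2812      18.13
  solve Keq expr → x = 0.1575; check Q = 2.1200e+04
Then add 0.09745 M of E.
Step 3:
                   E          M
  init        0.3786      18.13
  Δ         -0.08537     0.2561
  eq          0.2933      18.39
  solve Keq expr → x = 0.08537; check Q = 2.1200e+04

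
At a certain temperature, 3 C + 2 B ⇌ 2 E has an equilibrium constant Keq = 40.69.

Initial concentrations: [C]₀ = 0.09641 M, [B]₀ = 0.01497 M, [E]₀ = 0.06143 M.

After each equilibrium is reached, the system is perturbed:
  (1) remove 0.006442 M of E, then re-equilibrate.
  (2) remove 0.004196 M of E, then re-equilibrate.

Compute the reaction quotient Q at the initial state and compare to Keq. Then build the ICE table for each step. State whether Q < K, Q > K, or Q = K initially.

Q₀ = 1.8791e+04; Q > K (proceeds reverse)

Q₀ = 1.8791e+04 vs Keq = 40.69 ⇒ Q>K, reverse
Step 1:
                   C          B          E
  I          0.09641    0.01497    0.06143
  C          0.05977    0.03985   -0.03985
  E           0.1562    0.05482    0.02158
  solve Keq expr → x = -0.01992; check Q = 40.69
Then remove 0.006442 M of E.
Step 2:
                   C          B          E
  I           0.1562    0.05482    0.01514
  C        -0.005751  -0.003834   0.003834
  E           0.1504    0.05098    0.01897
  solve Keq expr → x = 0.001917; check Q = 40.69
Then remove 0.004196 M of E.
Step 3:
                   C          B          E
  I           0.1504    0.05098    0.01478
  C        -0.003838  -0.002559   0.002559
  E           0.1466    0.04842    0.01734
  solve Keq expr → x = 0.001279; check Q = 40.69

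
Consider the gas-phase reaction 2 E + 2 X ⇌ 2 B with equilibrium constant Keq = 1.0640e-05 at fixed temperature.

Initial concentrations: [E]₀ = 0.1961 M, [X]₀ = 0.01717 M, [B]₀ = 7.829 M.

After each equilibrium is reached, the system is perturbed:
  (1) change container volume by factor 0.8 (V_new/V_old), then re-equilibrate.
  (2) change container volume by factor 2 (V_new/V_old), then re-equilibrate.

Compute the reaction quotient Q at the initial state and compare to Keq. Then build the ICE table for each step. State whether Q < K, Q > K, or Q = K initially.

Q₀ = 5.4065e+06; Q > K (proceeds reverse)

Q₀ = 5.4065e+06 vs Keq = 1.0640e-05 ⇒ Q>K, reverse
Step 1:
                  E         X         B
  Initial    0.1961   0.01717     7.829
  Change      7.634     7.634    -7.634
  Equil        7.83     7.651    0.1954
  solve Keq expr → x = -3.817; check Q = 1.0640e-05
Then change container volume by factor 0.8 (V_new/V_old).
Step 2:
                  E         X         B
  Initial     9.787     9.563    0.2442
  Change   -0.05745  -0.05745   0.05745
  Equil        9.73     9.506    0.3017
  solve Keq expr → x = 0.02872; check Q = 1.0640e-05
Then change container volume by factor 2 (V_new/V_old).
Step 3:
                  E         X         B
  Initial     4.865     4.753    0.1508
  Change    0.07311   0.07311  -0.07311
  Equil       4.938     4.826   0.07773
  solve Keq expr → x = -0.03656; check Q = 1.0640e-05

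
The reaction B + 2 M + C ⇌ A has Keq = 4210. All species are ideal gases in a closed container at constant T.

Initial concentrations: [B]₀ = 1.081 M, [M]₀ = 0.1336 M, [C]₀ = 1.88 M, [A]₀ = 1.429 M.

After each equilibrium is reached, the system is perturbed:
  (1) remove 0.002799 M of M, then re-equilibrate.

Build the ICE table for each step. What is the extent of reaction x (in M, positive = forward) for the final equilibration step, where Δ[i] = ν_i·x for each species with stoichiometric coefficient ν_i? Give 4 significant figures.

x = -0.001389 M

Q₀ = 39.39 vs Keq = 4210 ⇒ Q<K, forward
Step 1:
                    B           M           C           A
  I             1.081      0.1336        1.88       1.429
  C           -0.0599     -0.1198     -0.0599      0.0599
  E             1.021     0.01379        1.82       1.489
  solve Keq expr → x = 0.0599; check Q = 4210
Then remove 0.002799 M of M.
Step 2:
                    B           M           C           A
  I             1.021       0.011        1.82       1.489
  C          0.001389    0.002778    0.001389   -0.001389
  E             1.022     0.01377       1.821       1.488
  solve Keq expr → x = -0.001389; check Q = 4210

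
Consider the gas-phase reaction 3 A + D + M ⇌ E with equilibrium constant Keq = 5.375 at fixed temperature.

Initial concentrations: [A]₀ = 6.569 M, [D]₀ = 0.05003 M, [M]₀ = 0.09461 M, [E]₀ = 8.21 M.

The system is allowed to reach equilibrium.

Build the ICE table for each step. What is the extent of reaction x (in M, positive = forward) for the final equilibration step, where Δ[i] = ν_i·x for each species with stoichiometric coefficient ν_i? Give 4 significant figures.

Q₀ = 6.119 vs Keq = 5.375 ⇒ Q>K, reverse
Step 1:
                  A         D         M         E
  I           6.569   0.05003   0.09461      8.21
  C         0.01253  0.004178  0.004178 -0.004178
  E           6.582   0.05421   0.09879     8.206
  solve Keq expr → x = -0.004178; check Q = 5.375

x = -0.004178 M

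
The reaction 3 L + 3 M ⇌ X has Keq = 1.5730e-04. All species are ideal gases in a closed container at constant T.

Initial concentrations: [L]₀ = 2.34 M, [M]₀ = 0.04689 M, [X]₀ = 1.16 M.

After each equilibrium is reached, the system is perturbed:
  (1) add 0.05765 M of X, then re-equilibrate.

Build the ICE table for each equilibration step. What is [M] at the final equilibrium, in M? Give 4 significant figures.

Q₀ = 878.2 vs Keq = 1.5730e-04 ⇒ Q>K, reverse
Step 1:
                  L         M         X
  I            2.34   0.04689      1.16
  C           2.536     2.536   -0.8455
  E           4.876     2.583    0.3145
  solve Keq expr → x = -0.8455; check Q = 1.5730e-04
Then add 0.05765 M of X.
Step 2:
                  L         M         X
  I           4.876     2.583    0.3722
  C         0.06279   0.06279  -0.02093
  E           4.939     2.646    0.3512
  solve Keq expr → x = -0.02093; check Q = 1.5730e-04

[M]_eq = 2.646 M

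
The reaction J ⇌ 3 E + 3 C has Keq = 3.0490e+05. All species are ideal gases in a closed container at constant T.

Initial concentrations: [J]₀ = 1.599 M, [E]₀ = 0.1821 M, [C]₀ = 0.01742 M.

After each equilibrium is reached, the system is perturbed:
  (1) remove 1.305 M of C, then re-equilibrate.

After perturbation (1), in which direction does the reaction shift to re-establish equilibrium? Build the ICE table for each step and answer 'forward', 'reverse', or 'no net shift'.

Q₀ = 1.9963e-08 vs Keq = 3.0490e+05 ⇒ Q<K, forward
Step 1:
                    J           E           C
  I             1.599      0.1821     0.01742
  C             -1.56        4.68        4.68
  E           0.03906       4.862       4.697
  solve Keq expr → x = 1.56; check Q = 3.0490e+05
Then remove 1.305 M of C.
Step 2:
                    J           E           C
  I           0.03906       4.862       3.392
  C          -0.02278     0.06833     0.06833
  E           0.01629        4.93       3.461
  solve Keq expr → x = 0.02278; check Q = 3.0490e+05

Direction: forward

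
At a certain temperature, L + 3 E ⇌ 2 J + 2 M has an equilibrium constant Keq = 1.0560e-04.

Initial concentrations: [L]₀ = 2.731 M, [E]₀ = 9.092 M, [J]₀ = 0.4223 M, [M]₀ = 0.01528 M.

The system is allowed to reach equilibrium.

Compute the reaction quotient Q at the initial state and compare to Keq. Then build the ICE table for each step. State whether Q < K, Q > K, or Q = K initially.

Q₀ = 2.0286e-08; Q < K (proceeds forward)

Q₀ = 2.0286e-08 vs Keq = 1.0560e-04 ⇒ Q<K, forward
Step 1:
                   L          E          J          M
  Initial      2.731      9.092     0.4223    0.01528
  Change     -0.2221    -0.6663     0.4442     0.4442
  Equil        2.509      8.426     0.8665     0.4594
  solve Keq expr → x = 0.2221; check Q = 1.0560e-04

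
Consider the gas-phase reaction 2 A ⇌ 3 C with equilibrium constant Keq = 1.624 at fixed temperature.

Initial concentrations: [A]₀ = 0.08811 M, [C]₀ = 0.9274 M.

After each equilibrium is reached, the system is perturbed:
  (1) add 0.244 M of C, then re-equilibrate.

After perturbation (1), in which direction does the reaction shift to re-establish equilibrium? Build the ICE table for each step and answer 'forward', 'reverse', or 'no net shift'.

Q₀ = 102.7 vs Keq = 1.624 ⇒ Q>K, reverse
Step 1:
                   A          C
  init       0.08811     0.9274
  Δ           0.2431    -0.3647
  eq          0.3312     0.5627
  solve Keq expr → x = -0.1216; check Q = 1.624
Then add 0.244 M of C.
Step 2:
                   A          C
  init        0.3312     0.8067
  Δ           0.0944    -0.1416
  eq          0.4256     0.6651
  solve Keq expr → x = -0.0472; check Q = 1.624

Direction: reverse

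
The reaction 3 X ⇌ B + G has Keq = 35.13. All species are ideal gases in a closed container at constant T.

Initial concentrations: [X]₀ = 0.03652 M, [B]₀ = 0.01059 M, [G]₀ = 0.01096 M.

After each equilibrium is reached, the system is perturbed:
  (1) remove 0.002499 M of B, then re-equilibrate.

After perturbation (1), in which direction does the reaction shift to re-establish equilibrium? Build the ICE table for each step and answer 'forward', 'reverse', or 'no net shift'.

Q₀ = 2.383 vs Keq = 35.13 ⇒ Q<K, forward
Step 1:
                   X          B          G
  init       0.03652    0.01059    0.01096
  Δ         -0.01682   0.005608   0.005608
  eq          0.0197     0.0162    0.01657
  solve Keq expr → x = 0.005608; check Q = 35.13
Then remove 0.002499 M of B.
Step 2:
                   X          B          G
  init        0.0197     0.0137    0.01657
  Δ       -8.3906e-04 2.7969e-04 2.7969e-04
  eq         0.01886    0.01398    0.01685
  solve Keq expr → x = 2.7969e-04; check Q = 35.13

Direction: forward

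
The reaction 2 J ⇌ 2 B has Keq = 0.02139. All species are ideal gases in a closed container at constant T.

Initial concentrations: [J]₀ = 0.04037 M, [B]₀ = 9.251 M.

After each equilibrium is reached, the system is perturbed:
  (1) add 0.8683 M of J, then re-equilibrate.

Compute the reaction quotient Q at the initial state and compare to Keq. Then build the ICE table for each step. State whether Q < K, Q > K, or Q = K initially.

Q₀ = 5.2512e+04 vs Keq = 0.02139 ⇒ Q>K, reverse
Step 1:
                   J          B
  Initial    0.04037      9.251
  Change       8.065     -8.065
  Equil        8.106      1.186
  solve Keq expr → x = -4.033; check Q = 0.02139
Then add 0.8683 M of J.
Step 2:
                   J          B
  Initial      8.974      1.186
  Change     -0.1108     0.1108
  Equil        8.863      1.296
  solve Keq expr → x = 0.05539; check Q = 0.02139

Q₀ = 5.2512e+04; Q > K (proceeds reverse)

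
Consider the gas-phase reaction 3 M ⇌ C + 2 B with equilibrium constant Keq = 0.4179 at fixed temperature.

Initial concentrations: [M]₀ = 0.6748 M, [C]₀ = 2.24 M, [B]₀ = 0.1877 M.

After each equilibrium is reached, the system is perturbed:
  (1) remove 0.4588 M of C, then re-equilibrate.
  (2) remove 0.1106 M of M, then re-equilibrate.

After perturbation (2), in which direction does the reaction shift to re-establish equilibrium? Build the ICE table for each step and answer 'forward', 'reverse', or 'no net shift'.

Q₀ = 0.2568 vs Keq = 0.4179 ⇒ Q<K, forward
Step 1:
                  M         C         B
  Initial    0.6748      2.24    0.1877
  Change   -0.04288   0.01429   0.02859
  Equil      0.6319     2.254    0.2163
  solve Keq expr → x = 0.01429; check Q = 0.4179
Then remove 0.4588 M of C.
Step 2:
                  M         C         B
  Initial    0.6319     1.795    0.2163
  Change   -0.02071  0.006903   0.01381
  Equil      0.6112     1.802    0.2301
  solve Keq expr → x = 0.006903; check Q = 0.4179
Then remove 0.1106 M of M.
Step 3:
                  M         C         B
  Initial    0.5006     1.802    0.2301
  Change    0.04927  -0.01642  -0.03285
  Equil      0.5499     1.786    0.1972
  solve Keq expr → x = -0.01642; check Q = 0.4179

Direction: reverse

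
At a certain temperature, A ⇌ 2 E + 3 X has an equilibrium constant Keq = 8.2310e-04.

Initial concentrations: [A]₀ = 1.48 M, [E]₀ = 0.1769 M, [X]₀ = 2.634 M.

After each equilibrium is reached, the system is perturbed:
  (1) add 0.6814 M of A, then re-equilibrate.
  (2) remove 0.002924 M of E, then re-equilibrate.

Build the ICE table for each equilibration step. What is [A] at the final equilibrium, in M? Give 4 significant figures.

[A]_eq = 2.243 M

Q₀ = 0.3864 vs Keq = 8.2310e-04 ⇒ Q>K, reverse
Step 1:
                  A         E         X
  Initial      1.48    0.1769     2.634
  Change    0.08357   -0.1671   -0.2507
  Equil       1.564   0.00975     2.383
  solve Keq expr → x = -0.08357; check Q = 8.2310e-04
Then add 0.6814 M of A.
Step 2:
                  A         E         X
  Initial     2.245   0.00975     2.383
  Change  -9.5474e-04  0.001909  0.002864
  Equil       2.244   0.01166     2.386
  solve Keq expr → x = 9.5474e-04; check Q = 8.2310e-04
Then remove 0.002924 M of E.
Step 3:
                  A         E         X
  Initial     2.244  0.008736     2.386
  Change  -0.001444  0.002889  0.004333
  Equil       2.243   0.01162      2.39
  solve Keq expr → x = 0.001444; check Q = 8.2310e-04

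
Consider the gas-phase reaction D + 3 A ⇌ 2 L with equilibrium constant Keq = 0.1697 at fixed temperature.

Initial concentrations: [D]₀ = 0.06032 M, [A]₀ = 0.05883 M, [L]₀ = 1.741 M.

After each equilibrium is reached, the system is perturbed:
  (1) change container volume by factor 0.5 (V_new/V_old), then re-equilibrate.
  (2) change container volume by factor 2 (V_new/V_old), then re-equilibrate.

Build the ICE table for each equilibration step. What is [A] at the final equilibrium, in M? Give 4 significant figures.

[A]_eq = 1.656 M

Q₀ = 2.4680e+05 vs Keq = 0.1697 ⇒ Q>K, reverse
Step 1:
                  D         A         L
  init      0.06032   0.05883     1.741
  Δ          0.5325     1.597    -1.065
  eq         0.5928     1.656    0.6761
  solve Keq expr → x = -0.5325; check Q = 0.1697
Then change container volume by factor 0.5 (V_new/V_old).
Step 2:
                  D         A         L
  init        1.186     3.312     1.352
  Δ         -0.2126   -0.6379    0.4253
  eq          0.973     2.675     1.777
  solve Keq expr → x = 0.2126; check Q = 0.1697
Then change container volume by factor 2 (V_new/V_old).
Step 3:
                  D         A         L
  init       0.4865     1.337    0.8887
  Δ          0.1063    0.3189   -0.2126
  eq         0.5928     1.656    0.6761
  solve Keq expr → x = -0.1063; check Q = 0.1697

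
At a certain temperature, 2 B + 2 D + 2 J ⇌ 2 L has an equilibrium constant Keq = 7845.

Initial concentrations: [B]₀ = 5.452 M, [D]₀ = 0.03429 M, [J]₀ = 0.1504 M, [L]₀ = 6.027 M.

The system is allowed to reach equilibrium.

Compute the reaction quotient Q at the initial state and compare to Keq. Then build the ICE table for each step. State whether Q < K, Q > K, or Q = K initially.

Q₀ = 4.5947e+04 vs Keq = 7845 ⇒ Q>K, reverse
Step 1:
                    B           D           J           L
  I             5.452     0.03429      0.1504       6.027
  C           0.03299     0.03299     0.03299    -0.03299
  E             5.485     0.06728      0.1834       5.994
  solve Keq expr → x = -0.01649; check Q = 7845

Q₀ = 4.5947e+04; Q > K (proceeds reverse)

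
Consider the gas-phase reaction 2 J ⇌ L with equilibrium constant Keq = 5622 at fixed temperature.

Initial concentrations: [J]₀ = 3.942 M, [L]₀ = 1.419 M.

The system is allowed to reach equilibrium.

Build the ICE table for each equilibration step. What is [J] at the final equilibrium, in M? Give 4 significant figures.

Q₀ = 0.09132 vs Keq = 5622 ⇒ Q<K, forward
Step 1:
                  J         L
  Initial     3.942     1.419
  Change     -3.917     1.959
  Equil     0.02451     3.378
  solve Keq expr → x = 1.959; check Q = 5622

[J]_eq = 0.02451 M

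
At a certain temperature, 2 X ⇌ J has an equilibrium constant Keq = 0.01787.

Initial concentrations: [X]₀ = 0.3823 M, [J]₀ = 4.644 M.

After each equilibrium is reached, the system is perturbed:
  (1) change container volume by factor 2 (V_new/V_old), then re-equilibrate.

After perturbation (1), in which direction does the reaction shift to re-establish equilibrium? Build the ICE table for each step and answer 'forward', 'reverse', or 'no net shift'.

Q₀ = 31.77 vs Keq = 0.01787 ⇒ Q>K, reverse
Step 1:
                   X          J
  I           0.3823      4.644
  C            7.222     -3.611
  E            7.604      1.033
  solve Keq expr → x = -3.611; check Q = 0.01787
Then change container volume by factor 2 (V_new/V_old).
Step 2:
                   X          J
  I            3.802     0.5166
  C           0.4017    -0.2008
  E            4.204     0.3158
  solve Keq expr → x = -0.2008; check Q = 0.01787

Direction: reverse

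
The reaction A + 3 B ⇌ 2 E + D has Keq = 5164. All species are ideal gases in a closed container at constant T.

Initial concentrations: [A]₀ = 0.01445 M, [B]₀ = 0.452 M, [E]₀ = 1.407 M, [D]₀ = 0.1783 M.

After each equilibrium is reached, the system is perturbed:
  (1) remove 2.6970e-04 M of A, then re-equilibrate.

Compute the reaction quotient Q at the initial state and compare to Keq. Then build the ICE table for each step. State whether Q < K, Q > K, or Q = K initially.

Q₀ = 264.5 vs Keq = 5164 ⇒ Q<K, forward
Step 1:
                  A         B         E         D
  Initial   0.01445     0.452     1.407    0.1783
  Change   -0.01336  -0.04008   0.02672   0.01336
  Equil    0.001091    0.4119     1.434    0.1917
  solve Keq expr → x = 0.01336; check Q = 5164
Then remove 2.6970e-04 M of A.
Step 2:
                  A         B         E         D
  Initial 8.2178e-04    0.4119     1.434    0.1917
  Change  2.6123e-04 7.8368e-04 -5.2245e-04 -2.6123e-04
  Equil    0.001083    0.4127     1.433    0.1914
  solve Keq expr → x = -2.6123e-04; check Q = 5164

Q₀ = 264.5; Q < K (proceeds forward)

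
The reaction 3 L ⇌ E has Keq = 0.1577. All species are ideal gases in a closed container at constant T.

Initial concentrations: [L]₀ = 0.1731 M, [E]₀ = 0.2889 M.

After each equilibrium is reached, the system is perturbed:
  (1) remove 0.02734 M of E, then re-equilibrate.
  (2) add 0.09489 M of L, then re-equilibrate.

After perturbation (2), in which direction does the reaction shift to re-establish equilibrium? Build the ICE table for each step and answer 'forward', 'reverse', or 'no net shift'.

Q₀ = 55.7 vs Keq = 0.1577 ⇒ Q>K, reverse
Step 1:
                  L         E
  Initial    0.1731    0.2889
  Change     0.6256   -0.2085
  Equil      0.7987   0.08036
  solve Keq expr → x = -0.2085; check Q = 0.1577
Then remove 0.02734 M of E.
Step 2:
                  L         E
  Initial    0.7987   0.05302
  Change   -0.04418   0.01473
  Equil      0.7545   0.06775
  solve Keq expr → x = 0.01473; check Q = 0.1577
Then add 0.09489 M of L.
Step 3:
                  L         E
  Initial    0.8494   0.06775
  Change   -0.04398   0.01466
  Equil      0.8055   0.08241
  solve Keq expr → x = 0.01466; check Q = 0.1577

Direction: forward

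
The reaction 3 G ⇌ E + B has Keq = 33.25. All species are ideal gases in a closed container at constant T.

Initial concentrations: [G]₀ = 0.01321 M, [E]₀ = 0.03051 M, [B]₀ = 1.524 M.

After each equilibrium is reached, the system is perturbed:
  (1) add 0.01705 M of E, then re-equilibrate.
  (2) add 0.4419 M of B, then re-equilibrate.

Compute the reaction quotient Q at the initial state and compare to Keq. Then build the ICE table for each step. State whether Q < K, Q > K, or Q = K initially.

Q₀ = 2.0171e+04 vs Keq = 33.25 ⇒ Q>K, reverse
Step 1:
                  G         E         B
  Initial   0.01321   0.03051     1.524
  Change    0.06261  -0.02087  -0.02087
  Equil     0.07582  0.009641     1.503
  solve Keq expr → x = -0.02087; check Q = 33.25
Then add 0.01705 M of E.
Step 2:
                  G         E         B
  Initial   0.07582   0.02669     1.503
  Change     0.0205 -0.006834 -0.006834
  Equil     0.09632   0.01986     1.496
  solve Keq expr → x = -0.006834; check Q = 33.25
Then add 0.4419 M of B.
Step 3:
                  G         E         B
  Initial   0.09632   0.01986     1.938
  Change   0.005383 -0.001794 -0.001794
  Equil      0.1017   0.01806     1.936
  solve Keq expr → x = -0.001794; check Q = 33.25

Q₀ = 2.0171e+04; Q > K (proceeds reverse)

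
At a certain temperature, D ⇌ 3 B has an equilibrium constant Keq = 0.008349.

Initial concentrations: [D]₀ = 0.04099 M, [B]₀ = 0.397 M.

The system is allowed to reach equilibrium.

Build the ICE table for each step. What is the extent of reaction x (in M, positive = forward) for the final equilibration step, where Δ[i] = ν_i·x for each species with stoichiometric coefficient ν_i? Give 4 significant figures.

Q₀ = 1.526 vs Keq = 0.008349 ⇒ Q>K, reverse
Step 1:
                  D         B
  init      0.04099     0.397
  Δ         0.09736   -0.2921
  eq         0.1383    0.1049
  solve Keq expr → x = -0.09736; check Q = 0.008349

x = -0.09736 M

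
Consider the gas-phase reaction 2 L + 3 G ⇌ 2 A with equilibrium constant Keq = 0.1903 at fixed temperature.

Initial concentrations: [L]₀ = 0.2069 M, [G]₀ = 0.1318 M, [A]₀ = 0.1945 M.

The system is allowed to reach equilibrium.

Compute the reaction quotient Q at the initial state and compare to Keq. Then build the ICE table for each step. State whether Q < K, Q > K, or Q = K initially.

Q₀ = 386; Q > K (proceeds reverse)

Q₀ = 386 vs Keq = 0.1903 ⇒ Q>K, reverse
Step 1:
                  L         G         A
  init       0.2069    0.1318    0.1945
  Δ          0.1586     0.238   -0.1586
  eq         0.3655    0.3698   0.03586
  solve Keq expr → x = -0.07932; check Q = 0.1903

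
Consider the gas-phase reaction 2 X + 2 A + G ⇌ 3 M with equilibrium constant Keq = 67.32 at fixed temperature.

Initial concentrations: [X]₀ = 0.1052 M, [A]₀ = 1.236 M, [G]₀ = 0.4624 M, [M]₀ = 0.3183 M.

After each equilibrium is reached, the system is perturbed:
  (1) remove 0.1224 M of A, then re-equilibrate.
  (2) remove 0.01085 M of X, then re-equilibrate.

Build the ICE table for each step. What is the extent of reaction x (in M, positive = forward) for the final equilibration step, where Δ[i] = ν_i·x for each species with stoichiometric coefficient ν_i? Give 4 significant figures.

x = -0.004121 M

Q₀ = 4.125 vs Keq = 67.32 ⇒ Q<K, forward
Step 1:
                  X         A         G         M
  I          0.1052     1.236    0.4624    0.3183
  C        -0.06317  -0.06317  -0.03159   0.09476
  E         0.04203     1.173    0.4308    0.4131
  solve Keq expr → x = 0.03159; check Q = 67.32
Then remove 0.1224 M of A.
Step 2:
                  X         A         G         M
  I         0.04203      1.05    0.4308    0.4131
  C        0.003697  0.003697  0.001848 -0.005545
  E         0.04573     1.054    0.4327    0.4075
  solve Keq expr → x = -0.001848; check Q = 67.32
Then remove 0.01085 M of X.
Step 3:
                  X         A         G         M
  I         0.03488     1.054    0.4327    0.4075
  C        0.008242  0.008242  0.004121  -0.01236
  E         0.04312     1.062    0.4368    0.3951
  solve Keq expr → x = -0.004121; check Q = 67.32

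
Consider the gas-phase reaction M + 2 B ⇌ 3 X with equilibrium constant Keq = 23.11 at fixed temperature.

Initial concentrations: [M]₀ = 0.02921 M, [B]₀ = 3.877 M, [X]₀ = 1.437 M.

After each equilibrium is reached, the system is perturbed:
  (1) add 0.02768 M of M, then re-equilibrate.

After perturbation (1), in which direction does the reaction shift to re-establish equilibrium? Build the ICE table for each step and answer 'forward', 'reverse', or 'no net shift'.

Direction: forward

Q₀ = 6.758 vs Keq = 23.11 ⇒ Q<K, forward
Step 1:
                  M         B         X
  init      0.02921     3.877     1.437
  Δ        -0.01939  -0.03878   0.05818
  eq       0.009818     3.838     1.495
  solve Keq expr → x = 0.01939; check Q = 23.11
Then add 0.02768 M of M.
Step 2:
                  M         B         X
  init       0.0375     3.838     1.495
  Δ        -0.02576  -0.05153   0.07729
  eq        0.01173     3.787     1.572
  solve Keq expr → x = 0.02576; check Q = 23.11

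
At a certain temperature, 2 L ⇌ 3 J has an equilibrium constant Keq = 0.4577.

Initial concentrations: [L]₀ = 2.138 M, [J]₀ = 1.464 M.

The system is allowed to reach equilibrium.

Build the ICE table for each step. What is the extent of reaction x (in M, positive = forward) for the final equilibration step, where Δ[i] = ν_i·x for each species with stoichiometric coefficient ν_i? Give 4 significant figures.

x = -0.0488 M

Q₀ = 0.6864 vs Keq = 0.4577 ⇒ Q>K, reverse
Step 1:
                   L          J
  init         2.138      1.464
  Δ          0.09759    -0.1464
  eq           2.236      1.318
  solve Keq expr → x = -0.0488; check Q = 0.4577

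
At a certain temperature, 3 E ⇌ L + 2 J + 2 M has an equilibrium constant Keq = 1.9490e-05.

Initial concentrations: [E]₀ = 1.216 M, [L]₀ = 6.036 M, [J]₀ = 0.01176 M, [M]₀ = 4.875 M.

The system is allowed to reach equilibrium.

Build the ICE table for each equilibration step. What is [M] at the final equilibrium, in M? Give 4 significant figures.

[M]_eq = 4.864 M

Q₀ = 0.01103 vs Keq = 1.9490e-05 ⇒ Q>K, reverse
Step 1:
                    E           L           J           M
  init          1.216       6.036     0.01176       4.875
  Δ           0.01688   -0.005627    -0.01125    -0.01125
  eq            1.233        6.03  5.0599e-04       4.864
  solve Keq expr → x = -0.005627; check Q = 1.9490e-05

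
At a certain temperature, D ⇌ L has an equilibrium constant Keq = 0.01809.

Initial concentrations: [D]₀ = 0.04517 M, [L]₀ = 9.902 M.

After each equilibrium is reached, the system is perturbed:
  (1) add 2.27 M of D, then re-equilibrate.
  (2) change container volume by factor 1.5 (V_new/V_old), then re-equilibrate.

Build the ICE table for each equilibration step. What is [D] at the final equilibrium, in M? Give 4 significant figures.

[D]_eq = 8 M

Q₀ = 219.2 vs Keq = 0.01809 ⇒ Q>K, reverse
Step 1:
                   D          L
  Initial    0.04517      9.902
  Change       9.725     -9.725
  Equil         9.77     0.1767
  solve Keq expr → x = -9.725; check Q = 0.01809
Then add 2.27 M of D.
Step 2:
                   D          L
  Initial      12.04     0.1767
  Change    -0.04033    0.04033
  Equil           12     0.2171
  solve Keq expr → x = 0.04033; check Q = 0.01809
Then change container volume by factor 1.5 (V_new/V_old).
Step 3:
                   D          L
  Initial          8     0.1447
  Change           0          0
  Equil            8     0.1447
  solve Keq expr → x = 0; check Q = 0.01809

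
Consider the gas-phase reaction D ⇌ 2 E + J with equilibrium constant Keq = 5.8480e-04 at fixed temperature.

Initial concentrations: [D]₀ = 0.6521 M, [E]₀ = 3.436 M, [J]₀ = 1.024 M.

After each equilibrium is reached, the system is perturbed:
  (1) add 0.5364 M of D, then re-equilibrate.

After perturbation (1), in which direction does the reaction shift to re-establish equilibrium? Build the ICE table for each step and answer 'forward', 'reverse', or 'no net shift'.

Direction: forward

Q₀ = 18.54 vs Keq = 5.8480e-04 ⇒ Q>K, reverse
Step 1:
                    D           E           J
  init         0.6521       3.436       1.024
  Δ             1.023      -2.047      -1.023
  eq            1.676       1.389  5.0788e-04
  solve Keq expr → x = -1.023; check Q = 5.8480e-04
Then add 0.5364 M of D.
Step 2:
                    D           E           J
  init          2.212       1.389  5.0788e-04
  Δ       -1.6222e-04  3.2445e-04  1.6222e-04
  eq            2.212       1.389  6.7010e-04
  solve Keq expr → x = 1.6222e-04; check Q = 5.8480e-04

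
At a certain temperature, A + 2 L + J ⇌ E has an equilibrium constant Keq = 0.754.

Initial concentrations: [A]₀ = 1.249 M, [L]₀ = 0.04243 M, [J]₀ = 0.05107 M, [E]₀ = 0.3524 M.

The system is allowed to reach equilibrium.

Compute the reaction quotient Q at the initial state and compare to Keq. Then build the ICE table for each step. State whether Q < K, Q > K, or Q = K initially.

Q₀ = 3069; Q > K (proceeds reverse)

Q₀ = 3069 vs Keq = 0.754 ⇒ Q>K, reverse
Step 1:
                  A         L         J         E
  Initial     1.249   0.04243   0.05107    0.3524
  Change     0.2511    0.5021    0.2511   -0.2511
  Equil         1.5    0.5446    0.3021    0.1013
  solve Keq expr → x = -0.2511; check Q = 0.754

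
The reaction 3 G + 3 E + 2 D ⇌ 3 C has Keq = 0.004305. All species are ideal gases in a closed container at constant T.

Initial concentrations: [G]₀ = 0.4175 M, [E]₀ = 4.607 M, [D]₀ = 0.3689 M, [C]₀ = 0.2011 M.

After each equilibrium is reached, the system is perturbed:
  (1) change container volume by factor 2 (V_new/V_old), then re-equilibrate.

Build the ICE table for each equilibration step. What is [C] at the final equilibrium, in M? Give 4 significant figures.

Q₀ = 0.008398 vs Keq = 0.004305 ⇒ Q>K, reverse
Step 1:
                  G         E         D         C
  init       0.4175     4.607    0.3689    0.2011
  Δ         0.02467   0.02467   0.01645  -0.02467
  eq         0.4422     4.632    0.3853    0.1764
  solve Keq expr → x = -0.008225; check Q = 0.004305
Then change container volume by factor 2 (V_new/V_old).
Step 2:
                  G         E         D         C
  init       0.2211     2.316    0.1927   0.08821
  Δ          0.0496    0.0496   0.03306   -0.0496
  eq         0.2707     2.365    0.2257   0.03862
  solve Keq expr → x = -0.01653; check Q = 0.004305

[C]_eq = 0.03862 M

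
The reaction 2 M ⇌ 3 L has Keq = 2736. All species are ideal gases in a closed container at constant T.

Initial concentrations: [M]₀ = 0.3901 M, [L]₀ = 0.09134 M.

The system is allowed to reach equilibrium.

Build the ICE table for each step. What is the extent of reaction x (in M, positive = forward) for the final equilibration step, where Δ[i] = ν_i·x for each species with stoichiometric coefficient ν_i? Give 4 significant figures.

Q₀ = 0.005008 vs Keq = 2736 ⇒ Q<K, forward
Step 1:
                   M          L
  init        0.3901    0.09134
  Δ          -0.3798     0.5697
  eq         0.01028     0.6611
  solve Keq expr → x = 0.1899; check Q = 2736

x = 0.1899 M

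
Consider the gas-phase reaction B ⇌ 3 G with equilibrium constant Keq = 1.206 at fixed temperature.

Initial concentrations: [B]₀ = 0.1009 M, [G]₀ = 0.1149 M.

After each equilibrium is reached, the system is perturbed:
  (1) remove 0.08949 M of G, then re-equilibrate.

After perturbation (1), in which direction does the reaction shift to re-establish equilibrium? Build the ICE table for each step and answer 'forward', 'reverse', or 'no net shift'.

Direction: forward

Q₀ = 0.01503 vs Keq = 1.206 ⇒ Q<K, forward
Step 1:
                   B          G
  init        0.1009     0.1149
  Δ         -0.07137     0.2141
  eq         0.02953      0.329
  solve Keq expr → x = 0.07137; check Q = 1.206
Then remove 0.08949 M of G.
Step 2:
                   B          G
  init       0.02953     0.2395
  Δ         -0.01212    0.03636
  eq         0.01741     0.2759
  solve Keq expr → x = 0.01212; check Q = 1.206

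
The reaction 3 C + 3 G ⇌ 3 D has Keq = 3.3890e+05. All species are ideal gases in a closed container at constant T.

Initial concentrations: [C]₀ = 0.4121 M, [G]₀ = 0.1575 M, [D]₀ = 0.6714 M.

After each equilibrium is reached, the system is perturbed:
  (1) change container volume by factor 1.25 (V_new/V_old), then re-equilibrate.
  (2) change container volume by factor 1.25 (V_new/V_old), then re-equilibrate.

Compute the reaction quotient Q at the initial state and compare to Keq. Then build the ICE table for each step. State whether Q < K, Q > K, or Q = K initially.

Q₀ = 1107; Q < K (proceeds forward)

Q₀ = 1107 vs Keq = 3.3890e+05 ⇒ Q<K, forward
Step 1:
                    C           G           D
  init         0.4121      0.1575      0.6714
  Δ           -0.1188     -0.1188      0.1188
  eq           0.2933     0.03865      0.7902
  solve Keq expr → x = 0.03962; check Q = 3.3890e+05
Then change container volume by factor 1.25 (V_new/V_old).
Step 2:
                    C           G           D
  init         0.2346     0.03092      0.6322
  Δ          0.006337    0.006337   -0.006337
  eq           0.2409     0.03726      0.6259
  solve Keq expr → x = -0.002112; check Q = 3.3890e+05
Then change container volume by factor 1.25 (V_new/V_old).
Step 3:
                    C           G           D
  init         0.1928     0.02981      0.5007
  Δ          0.005915    0.005915   -0.005915
  eq           0.1987     0.03572      0.4948
  solve Keq expr → x = -0.001972; check Q = 3.3890e+05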